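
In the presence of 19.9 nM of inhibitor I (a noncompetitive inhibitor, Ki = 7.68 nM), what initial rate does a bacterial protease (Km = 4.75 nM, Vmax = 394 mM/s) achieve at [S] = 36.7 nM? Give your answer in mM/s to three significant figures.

97.1 mM/s

With α = 1 + [I]/Ki = 1 + 19.9/7.68 = 3.591, the noncompetitive rate law is v = (Vmax/α)·[S] / (Km + [S]).
v = (394/3.591)×36.7 / (4.75 + 36.7) = 4027/41.45 = 97.1 mM/s.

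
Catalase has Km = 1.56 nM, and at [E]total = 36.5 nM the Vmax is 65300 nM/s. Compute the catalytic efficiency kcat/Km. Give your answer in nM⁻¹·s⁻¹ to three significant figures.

1150 nM⁻¹·s⁻¹

kcat = Vmax/[E]total = 65300/36.5 = 1790 s⁻¹.
kcat/Km = 1790/1.56 = 1150 nM⁻¹·s⁻¹.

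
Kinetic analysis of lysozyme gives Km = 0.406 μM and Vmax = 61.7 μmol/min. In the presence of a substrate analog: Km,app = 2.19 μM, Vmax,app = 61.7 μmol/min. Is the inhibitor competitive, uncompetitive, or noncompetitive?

Km increases (0.406 → 2.19 μM) while Vmax is unchanged — the hallmark of competitive inhibition.

competitive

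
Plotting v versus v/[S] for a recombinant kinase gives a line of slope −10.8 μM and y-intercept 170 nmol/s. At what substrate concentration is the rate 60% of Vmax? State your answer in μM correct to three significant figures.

16.2 μM

The Eadie–Hofstee slope gives Km = 10.8 μM (slope = −Km).
v/Vmax = [S]/(Km+[S]) = 0.6 ⇒ [S] = Km·0.6/(1−0.6) = 10.8 × 1.500 = 16.2 μM.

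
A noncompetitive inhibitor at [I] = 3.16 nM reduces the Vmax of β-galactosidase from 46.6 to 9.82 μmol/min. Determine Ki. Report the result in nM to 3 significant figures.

Noncompetitive: Vmax,app = Vmax/α with α = 1 + [I]/Ki.
α = Vmax/Vmax,app = 46.6/9.82 = 4.745.
Ki = [I]/(α − 1) = 3.16/3.745 = 0.844 nM.

0.844 nM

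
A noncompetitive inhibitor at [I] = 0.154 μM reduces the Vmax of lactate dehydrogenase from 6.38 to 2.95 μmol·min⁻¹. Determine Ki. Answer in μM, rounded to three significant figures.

Noncompetitive: Vmax,app = Vmax/α with α = 1 + [I]/Ki.
α = Vmax/Vmax,app = 6.38/2.95 = 2.163.
Ki = [I]/(α − 1) = 0.154/1.163 = 0.132 μM.

0.132 μM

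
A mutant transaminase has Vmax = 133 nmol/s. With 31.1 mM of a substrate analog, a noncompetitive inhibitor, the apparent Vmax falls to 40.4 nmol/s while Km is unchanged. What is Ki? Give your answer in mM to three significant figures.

Noncompetitive: Vmax,app = Vmax/α with α = 1 + [I]/Ki.
α = Vmax/Vmax,app = 133/40.4 = 3.292.
Since α = 1 + [I]/Ki, [I]/Ki = 3.292 − 1 = 2.292 and Ki = 31.1/2.292 = 13.6 mM.

13.6 mM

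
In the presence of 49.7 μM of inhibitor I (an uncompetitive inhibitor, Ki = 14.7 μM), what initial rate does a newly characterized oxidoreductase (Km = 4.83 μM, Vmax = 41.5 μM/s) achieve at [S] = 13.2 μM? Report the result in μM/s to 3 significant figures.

8.74 μM/s

α = 1 + [I]/Ki = 1 + 49.7/14.7 = 4.381.
For an uncompetitive inhibitor, both parameters are divided by α, giving Vmax/α and Km/α: Km,app = 1.10 μM, Vmax,app = 9.47 μM/s.
v = Vmax,app·[S]/(Km,app + [S]) = 9.47 × 13.2/(1.10 + 13.2) = 8.74 μM/s.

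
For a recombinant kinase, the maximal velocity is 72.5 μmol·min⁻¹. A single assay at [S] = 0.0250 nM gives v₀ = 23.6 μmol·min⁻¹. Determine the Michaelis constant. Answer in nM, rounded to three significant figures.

0.0518 nM

From v = Vmax[S]/(Km+[S]), Km = [S](Vmax − v)/v.
Km = 0.0250 × (72.5 − 23.6) / 23.6 = 1.223/23.6 = 0.0518 nM.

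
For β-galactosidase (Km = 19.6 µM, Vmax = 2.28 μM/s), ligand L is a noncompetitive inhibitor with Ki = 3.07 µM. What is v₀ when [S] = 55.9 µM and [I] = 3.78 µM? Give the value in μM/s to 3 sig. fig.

With α = 1 + [I]/Ki = 1 + 3.78/3.07 = 2.231, the noncompetitive rate law is v = (Vmax/α)·[S] / (Km + [S]).
v = (2.28/2.231)×55.9 / (19.6 + 55.9) = 57.12/75.50 = 0.757 μM/s.

0.757 μM/s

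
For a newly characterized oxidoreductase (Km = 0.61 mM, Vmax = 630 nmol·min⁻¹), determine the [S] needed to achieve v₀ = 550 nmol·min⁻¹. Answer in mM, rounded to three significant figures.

The required fractional saturation is v/Vmax = 550/630 = 0.8730.
Then [S]/(Km+[S]) = 0.8730 ⇒ [S] = 0.61 × 0.8730/(1 − 0.8730) = 4.19 mM.

4.19 mM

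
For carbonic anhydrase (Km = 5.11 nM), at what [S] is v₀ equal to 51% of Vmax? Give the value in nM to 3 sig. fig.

5.32 nM

v/Vmax = [S]/(Km+[S]) = 0.51, so [S] = Km·0.51/(1 − 0.51) = 5.11 × 1.041.
[S] = 5.32 nM.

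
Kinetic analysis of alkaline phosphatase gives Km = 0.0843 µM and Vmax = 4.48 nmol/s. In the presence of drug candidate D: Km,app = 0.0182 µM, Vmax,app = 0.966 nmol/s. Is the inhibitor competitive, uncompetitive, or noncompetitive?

uncompetitive

Both Km and Vmax decrease by the same factor (~4.64-fold) — characteristic of uncompetitive inhibition.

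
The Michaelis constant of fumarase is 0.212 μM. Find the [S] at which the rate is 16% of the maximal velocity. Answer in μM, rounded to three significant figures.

v/Vmax = [S]/(Km+[S]) = 0.16, so [S] = Km·0.16/(1 − 0.16) = 0.212 × 0.1905.
[S] = 0.0404 μM.

0.0404 μM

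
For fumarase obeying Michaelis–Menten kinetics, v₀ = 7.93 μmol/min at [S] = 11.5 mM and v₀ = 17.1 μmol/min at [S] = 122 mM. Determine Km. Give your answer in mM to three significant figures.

In reciprocal form, 1/v = (Km/Vmax)·(1/[S]) + 1/Vmax. The two points give (1/[S], 1/v) = (0.08696, 0.1261) and (0.008197, 0.05848).
Slope = (0.1261 − 0.05848)/(0.08696 − 0.008197) = 0.8586; intercept = 0.1261 − 0.8586×0.08696 = 0.05144.
Vmax = 1/intercept = 19.4 μmol/min; Km = slope × Vmax = 0.8586 × 19.4 = 16.7 mM.

16.7 mM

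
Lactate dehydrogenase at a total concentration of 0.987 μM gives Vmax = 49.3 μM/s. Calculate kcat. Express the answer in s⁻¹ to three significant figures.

49.9 s⁻¹

kcat = Vmax/[E]total = 49.3 μM/s / 0.987 μM = 49.9 s⁻¹.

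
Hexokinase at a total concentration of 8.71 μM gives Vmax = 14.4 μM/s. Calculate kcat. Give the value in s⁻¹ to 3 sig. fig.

1.65 s⁻¹

kcat = Vmax/[E]total = 14.4 μM/s / 8.71 μM = 1.65 s⁻¹.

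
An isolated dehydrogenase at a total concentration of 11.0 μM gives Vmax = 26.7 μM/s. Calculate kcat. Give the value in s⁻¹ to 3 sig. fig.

2.43 s⁻¹

kcat = Vmax/[E]total = 26.7 μM/s / 11.0 μM = 2.43 s⁻¹.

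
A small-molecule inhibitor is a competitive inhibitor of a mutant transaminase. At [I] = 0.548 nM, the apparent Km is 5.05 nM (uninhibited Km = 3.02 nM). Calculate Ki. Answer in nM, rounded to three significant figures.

Competitive: Km,app = α·Km with α = 1 + [I]/Ki.
α = Km,app/Km = 5.05/3.02 = 1.672.
Since α = 1 + [I]/Ki, [I]/Ki = 1.672 − 1 = 0.6722 and Ki = 0.548/0.6722 = 0.815 nM.

0.815 nM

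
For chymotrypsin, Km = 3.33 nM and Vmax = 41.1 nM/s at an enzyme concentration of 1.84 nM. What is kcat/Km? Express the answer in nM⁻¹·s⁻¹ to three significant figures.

6.71 nM⁻¹·s⁻¹

kcat = Vmax/[E]total = 41.1/1.84 = 22.3 s⁻¹.
kcat/Km = 22.3/3.33 = 6.71 nM⁻¹·s⁻¹.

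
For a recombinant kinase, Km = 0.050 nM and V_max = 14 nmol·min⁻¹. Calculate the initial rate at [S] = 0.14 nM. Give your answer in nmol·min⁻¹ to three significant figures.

v = Vmax·[S]/(Km + [S]) = 14 × 0.14 / (0.050 + 0.14)
  = 1.960 / 0.1900 = 10.3 nmol·min⁻¹.

10.3 nmol·min⁻¹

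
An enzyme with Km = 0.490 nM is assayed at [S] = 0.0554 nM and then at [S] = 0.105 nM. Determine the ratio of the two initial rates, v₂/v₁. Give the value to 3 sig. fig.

1.74

Since Vmax cancels, v₂/v₁ = [S]₂(Km+[S]₁) / [S]₁(Km+[S]₂).
= 0.105×(0.490+0.0554) / (0.0554×(0.490+0.105)) = 0.05727/0.03296 = 1.74.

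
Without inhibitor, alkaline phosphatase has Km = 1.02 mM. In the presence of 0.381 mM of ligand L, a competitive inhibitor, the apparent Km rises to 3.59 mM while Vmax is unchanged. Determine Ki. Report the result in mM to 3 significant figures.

Competitive: Km,app = α·Km with α = 1 + [I]/Ki.
α = Km,app/Km = 3.59/1.02 = 3.520.
Ki = [I]/(α − 1) = 0.381/2.520 = 0.151 mM.

0.151 mM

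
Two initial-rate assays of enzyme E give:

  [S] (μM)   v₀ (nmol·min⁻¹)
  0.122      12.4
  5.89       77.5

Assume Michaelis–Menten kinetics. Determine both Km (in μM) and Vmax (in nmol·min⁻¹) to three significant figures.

Km = 0.736 μM; Vmax = 87.2 nmol·min⁻¹

From v = Vmax[S]/(Km+[S]), each point gives Vmax = v(Km+[S])/[S].
Equating: 12.4(Km+0.122)/0.122 = 77.5(Km+5.89)/5.89.
101.6·Km + 12.4 = 13.16·Km + 77.5, so (101.6 − 13.16)·Km = 77.5 − 12.4.
Km = 65.10/88.48 = 0.736 μM; then Vmax = 12.4(0.736+0.122)/0.122 = 87.2 nmol·min⁻¹.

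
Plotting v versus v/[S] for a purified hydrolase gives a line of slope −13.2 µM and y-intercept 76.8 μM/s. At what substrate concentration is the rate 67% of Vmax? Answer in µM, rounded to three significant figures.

The Eadie–Hofstee slope gives Km = 13.2 µM (slope = −Km).
v/Vmax = [S]/(Km+[S]) = 0.67 ⇒ [S] = Km·0.67/(1−0.67) = 13.2 × 2.030 = 26.8 µM.

26.8 µM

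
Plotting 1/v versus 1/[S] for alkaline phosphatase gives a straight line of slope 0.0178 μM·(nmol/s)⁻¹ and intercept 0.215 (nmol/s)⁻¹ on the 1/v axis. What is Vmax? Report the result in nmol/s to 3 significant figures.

4.65 nmol/s

The y-intercept of a Lineweaver–Burk plot equals 1/Vmax, so Vmax = 1/0.215 = 4.65 nmol/s.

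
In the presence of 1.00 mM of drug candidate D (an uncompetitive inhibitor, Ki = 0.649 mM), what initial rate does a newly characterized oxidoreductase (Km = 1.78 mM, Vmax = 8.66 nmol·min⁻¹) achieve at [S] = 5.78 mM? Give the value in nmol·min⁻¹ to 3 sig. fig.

With α = 1 + [I]/Ki = 1 + 1.00/0.649 = 2.541, the uncompetitive rate law is v = (Vmax/α)·[S] / (Km/α + [S]).
v = (8.66/2.541)×5.78 / (1.78/2.541 + 5.78) = 19.70/6.481 = 3.04 nmol·min⁻¹.

3.04 nmol·min⁻¹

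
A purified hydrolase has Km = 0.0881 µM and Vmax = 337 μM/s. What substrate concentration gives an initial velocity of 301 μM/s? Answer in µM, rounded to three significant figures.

0.737 µM

Rearranging v = Vmax[S]/(Km+[S]) gives [S] = Km·v/(Vmax − v).
[S] = 0.0881 × 301 / (337 − 301) = 26.52/36.00 = 0.737 µM.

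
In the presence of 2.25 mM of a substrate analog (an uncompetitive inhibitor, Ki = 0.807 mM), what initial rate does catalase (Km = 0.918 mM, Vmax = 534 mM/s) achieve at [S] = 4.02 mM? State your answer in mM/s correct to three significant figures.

133 mM/s

α = 1 + [I]/Ki = 1 + 2.25/0.807 = 3.788.
For an uncompetitive inhibitor, both parameters are divided by α, giving Vmax/α and Km/α: Km,app = 0.242 mM, Vmax,app = 141 mM/s.
v = Vmax,app·[S]/(Km,app + [S]) = 141 × 4.02/(0.242 + 4.02) = 133 mM/s.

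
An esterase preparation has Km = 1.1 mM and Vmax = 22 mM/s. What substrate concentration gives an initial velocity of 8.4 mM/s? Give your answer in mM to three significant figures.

0.679 mM

Rearranging v = Vmax[S]/(Km+[S]) gives [S] = Km·v/(Vmax − v).
[S] = 1.1 × 8.4 / (22 − 8.4) = 9.240/13.60 = 0.679 mM.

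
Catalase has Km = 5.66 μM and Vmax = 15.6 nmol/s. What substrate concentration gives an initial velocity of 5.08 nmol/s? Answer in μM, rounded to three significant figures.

2.73 μM

Rearranging v = Vmax[S]/(Km+[S]) gives [S] = Km·v/(Vmax − v).
[S] = 5.66 × 5.08 / (15.6 − 5.08) = 28.75/10.52 = 2.73 μM.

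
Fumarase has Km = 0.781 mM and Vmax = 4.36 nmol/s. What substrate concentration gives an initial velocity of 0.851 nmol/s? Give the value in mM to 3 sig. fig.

Rearranging v = Vmax[S]/(Km+[S]) gives [S] = Km·v/(Vmax − v).
[S] = 0.781 × 0.851 / (4.36 − 0.851) = 0.6646/3.509 = 0.189 mM.

0.189 mM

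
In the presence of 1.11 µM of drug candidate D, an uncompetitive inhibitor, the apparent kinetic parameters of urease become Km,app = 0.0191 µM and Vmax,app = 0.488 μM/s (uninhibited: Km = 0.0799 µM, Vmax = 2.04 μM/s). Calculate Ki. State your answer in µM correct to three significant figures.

0.349 µM

Uncompetitive: Vmax,app = Vmax/α (and Km,app = Km/α) with α = 1 + [I]/Ki.
α = Vmax/Vmax,app = 2.04/0.488 = 4.180.
Since α = 1 + [I]/Ki, [I]/Ki = 4.180 − 1 = 3.180 and Ki = 1.11/3.180 = 0.349 µM.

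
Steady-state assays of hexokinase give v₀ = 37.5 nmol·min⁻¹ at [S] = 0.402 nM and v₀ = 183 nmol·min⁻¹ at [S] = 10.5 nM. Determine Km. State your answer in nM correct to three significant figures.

In reciprocal form, 1/v = (Km/Vmax)·(1/[S]) + 1/Vmax. The two points give (1/[S], 1/v) = (2.488, 0.02667) and (0.09524, 0.005464).
Slope = (0.02667 − 0.005464)/(2.488 − 0.09524) = 0.008863; intercept = 0.02667 − 0.008863×2.488 = 0.004620.
Vmax = 1/intercept = 216 nmol·min⁻¹; Km = slope × Vmax = 0.008863 × 216 = 1.92 nM.

1.92 nM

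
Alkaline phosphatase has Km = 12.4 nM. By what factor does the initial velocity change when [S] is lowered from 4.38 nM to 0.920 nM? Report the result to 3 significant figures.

0.265

Since Vmax cancels, v₂/v₁ = [S]₂(Km+[S]₁) / [S]₁(Km+[S]₂).
= 0.920×(12.4+4.38) / (4.38×(12.4+0.920)) = 15.44/58.34 = 0.265.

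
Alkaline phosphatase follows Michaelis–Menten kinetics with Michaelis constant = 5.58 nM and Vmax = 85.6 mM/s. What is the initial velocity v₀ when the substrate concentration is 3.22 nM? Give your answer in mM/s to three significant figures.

v = Vmax·[S]/(Km + [S]) = 85.6 × 3.22 / (5.58 + 3.22)
  = 275.6 / 8.800 = 31.3 mM/s.

31.3 mM/s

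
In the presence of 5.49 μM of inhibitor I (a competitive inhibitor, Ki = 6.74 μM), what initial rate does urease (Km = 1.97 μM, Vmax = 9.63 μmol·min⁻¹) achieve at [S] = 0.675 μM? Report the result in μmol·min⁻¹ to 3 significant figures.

1.53 μmol·min⁻¹

α = 1 + [I]/Ki = 1 + 5.49/6.74 = 1.815.
For a competitive inhibitor, Vmax is unchanged and the apparent Km becomes α·Km: Km,app = 3.57 μM, Vmax,app = 9.63 μmol·min⁻¹.
v = Vmax,app·[S]/(Km,app + [S]) = 9.63 × 0.675/(3.57 + 0.675) = 1.53 μmol·min⁻¹.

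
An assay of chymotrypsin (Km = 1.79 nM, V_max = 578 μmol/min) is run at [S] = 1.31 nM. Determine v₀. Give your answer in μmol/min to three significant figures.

244 μmol/min

v = Vmax·[S]/(Km + [S]) = 578 × 1.31 / (1.79 + 1.31)
  = 757.2 / 3.100 = 244 μmol/min.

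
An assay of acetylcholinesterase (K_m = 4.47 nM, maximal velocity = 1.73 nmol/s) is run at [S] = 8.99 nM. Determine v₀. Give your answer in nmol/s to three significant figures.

v = Vmax·[S]/(Km + [S]) = 1.73 × 8.99 / (4.47 + 8.99)
  = 15.55 / 13.46 = 1.16 nmol/s.

1.16 nmol/s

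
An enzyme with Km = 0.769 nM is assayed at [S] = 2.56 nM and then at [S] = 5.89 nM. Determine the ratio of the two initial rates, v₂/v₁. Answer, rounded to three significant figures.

Since Vmax cancels, v₂/v₁ = [S]₂(Km+[S]₁) / [S]₁(Km+[S]₂).
= 5.89×(0.769+2.56) / (2.56×(0.769+5.89)) = 19.61/17.05 = 1.15.

1.15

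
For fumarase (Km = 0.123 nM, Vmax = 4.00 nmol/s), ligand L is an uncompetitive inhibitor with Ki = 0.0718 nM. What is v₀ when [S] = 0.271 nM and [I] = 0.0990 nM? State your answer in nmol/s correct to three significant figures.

1.41 nmol/s

α = 1 + [I]/Ki = 1 + 0.0990/0.0718 = 2.379.
For an uncompetitive inhibitor, both parameters are divided by α, giving Vmax/α and Km/α: Km,app = 0.0517 nM, Vmax,app = 1.68 nmol/s.
v = Vmax,app·[S]/(Km,app + [S]) = 1.68 × 0.271/(0.0517 + 0.271) = 1.41 nmol/s.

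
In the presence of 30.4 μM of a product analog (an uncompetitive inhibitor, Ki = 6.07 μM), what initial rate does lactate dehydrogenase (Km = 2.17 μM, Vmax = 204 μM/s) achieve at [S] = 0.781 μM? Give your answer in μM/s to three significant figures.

With α = 1 + [I]/Ki = 1 + 30.4/6.07 = 6.008, the uncompetitive rate law is v = (Vmax/α)·[S] / (Km/α + [S]).
v = (204/6.008)×0.781 / (2.17/6.008 + 0.781) = 26.52/1.142 = 23.2 μM/s.

23.2 μM/s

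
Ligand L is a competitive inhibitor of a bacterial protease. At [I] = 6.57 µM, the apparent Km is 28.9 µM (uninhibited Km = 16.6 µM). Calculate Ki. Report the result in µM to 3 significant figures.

8.87 µM

Competitive: Km,app = α·Km with α = 1 + [I]/Ki.
α = Km,app/Km = 28.9/16.6 = 1.741.
Ki = [I]/(α − 1) = 6.57/0.7410 = 8.87 µM.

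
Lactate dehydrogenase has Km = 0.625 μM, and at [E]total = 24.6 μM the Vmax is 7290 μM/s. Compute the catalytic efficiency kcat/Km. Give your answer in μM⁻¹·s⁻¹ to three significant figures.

kcat = Vmax/[E]total = 7290/24.6 = 296 s⁻¹.
kcat/Km = 296/0.625 = 474 μM⁻¹·s⁻¹.

474 μM⁻¹·s⁻¹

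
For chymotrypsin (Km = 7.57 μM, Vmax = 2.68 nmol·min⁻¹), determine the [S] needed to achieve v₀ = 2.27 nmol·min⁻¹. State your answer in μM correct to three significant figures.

The required fractional saturation is v/Vmax = 2.27/2.68 = 0.8470.
Then [S]/(Km+[S]) = 0.8470 ⇒ [S] = 7.57 × 0.8470/(1 − 0.8470) = 41.9 μM.

41.9 μM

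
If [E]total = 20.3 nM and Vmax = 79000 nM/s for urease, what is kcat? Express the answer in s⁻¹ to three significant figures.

3890 s⁻¹

kcat = Vmax/[E]total = 79000 nM/s / 20.3 nM = 3890 s⁻¹.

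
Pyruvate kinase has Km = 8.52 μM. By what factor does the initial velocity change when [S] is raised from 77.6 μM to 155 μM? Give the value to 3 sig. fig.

1.05

Since Vmax cancels, v₂/v₁ = [S]₂(Km+[S]₁) / [S]₁(Km+[S]₂).
= 155×(8.52+77.6) / (77.6×(8.52+155)) = 13350/12690 = 1.05.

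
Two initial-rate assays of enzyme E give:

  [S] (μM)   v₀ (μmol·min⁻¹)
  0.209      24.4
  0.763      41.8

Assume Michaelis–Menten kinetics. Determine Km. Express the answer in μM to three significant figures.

0.281 μM

In reciprocal form, 1/v = (Km/Vmax)·(1/[S]) + 1/Vmax. The two points give (1/[S], 1/v) = (4.785, 0.04098) and (1.311, 0.02392).
Slope = (0.04098 − 0.02392)/(4.785 − 1.311) = 0.004911; intercept = 0.04098 − 0.004911×4.785 = 0.01749.
Vmax = 1/intercept = 57.2 μmol·min⁻¹; Km = slope × Vmax = 0.004911 × 57.2 = 0.281 μM.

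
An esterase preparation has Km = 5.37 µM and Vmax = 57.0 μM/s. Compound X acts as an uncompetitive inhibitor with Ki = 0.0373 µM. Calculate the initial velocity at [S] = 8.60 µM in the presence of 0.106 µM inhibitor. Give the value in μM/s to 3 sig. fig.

α = 1 + [I]/Ki = 1 + 0.106/0.0373 = 3.842.
For an uncompetitive inhibitor, both parameters are divided by α, giving Vmax/α and Km/α: Km,app = 1.40 µM, Vmax,app = 14.8 μM/s.
v = Vmax,app·[S]/(Km,app + [S]) = 14.8 × 8.60/(1.40 + 8.60) = 12.8 μM/s.

12.8 μM/s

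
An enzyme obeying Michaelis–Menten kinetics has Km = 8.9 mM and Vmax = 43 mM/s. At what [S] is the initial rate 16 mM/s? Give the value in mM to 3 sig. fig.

Rearranging v = Vmax[S]/(Km+[S]) gives [S] = Km·v/(Vmax − v).
[S] = 8.9 × 16 / (43 − 16) = 142.4/27.00 = 5.27 mM.

5.27 mM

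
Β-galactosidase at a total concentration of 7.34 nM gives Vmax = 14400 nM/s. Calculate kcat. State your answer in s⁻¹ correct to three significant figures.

kcat = Vmax/[E]total = 14400 nM/s / 7.34 nM = 1960 s⁻¹.

1960 s⁻¹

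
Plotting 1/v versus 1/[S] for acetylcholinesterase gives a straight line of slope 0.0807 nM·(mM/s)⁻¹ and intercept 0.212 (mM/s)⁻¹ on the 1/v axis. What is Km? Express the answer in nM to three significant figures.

y-intercept = 1/Vmax ⇒ Vmax = 4.72 mM/s; slope = Km/Vmax ⇒ Km = slope × Vmax.
Km = 0.0807 × 4.72 = 0.381 nM.

0.381 nM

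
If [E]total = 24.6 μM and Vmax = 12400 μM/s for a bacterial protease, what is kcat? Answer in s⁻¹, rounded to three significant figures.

kcat = Vmax/[E]total = 12400 μM/s / 24.6 μM = 504 s⁻¹.

504 s⁻¹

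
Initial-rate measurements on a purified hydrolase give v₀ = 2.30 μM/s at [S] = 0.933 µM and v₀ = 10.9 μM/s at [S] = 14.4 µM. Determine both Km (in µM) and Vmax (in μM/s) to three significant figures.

Km = 5.03 µM; Vmax = 14.7 μM/s

In reciprocal form, 1/v = (Km/Vmax)·(1/[S]) + 1/Vmax. The two points give (1/[S], 1/v) = (1.072, 0.4348) and (0.06944, 0.09174).
Slope = (0.4348 − 0.09174)/(1.072 − 0.06944) = 0.3422; intercept = 0.4348 − 0.3422×1.072 = 0.06798.
Vmax = 1/intercept = 14.7 μM/s; Km = slope × Vmax = 0.3422 × 14.7 = 5.03 µM.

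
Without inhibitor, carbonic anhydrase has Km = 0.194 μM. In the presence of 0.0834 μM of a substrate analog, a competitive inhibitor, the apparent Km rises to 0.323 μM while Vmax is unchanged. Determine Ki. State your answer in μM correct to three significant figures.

Competitive: Km,app = α·Km with α = 1 + [I]/Ki.
α = Km,app/Km = 0.323/0.194 = 1.665.
Ki = [I]/(α − 1) = 0.0834/0.6649 = 0.125 μM.

0.125 μM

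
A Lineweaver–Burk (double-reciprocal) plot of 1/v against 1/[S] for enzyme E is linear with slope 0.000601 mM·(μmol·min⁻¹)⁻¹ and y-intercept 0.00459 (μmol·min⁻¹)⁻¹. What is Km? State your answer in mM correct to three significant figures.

y-intercept = 1/Vmax ⇒ Vmax = 218 μmol·min⁻¹; slope = Km/Vmax ⇒ Km = slope × Vmax.
Km = 0.000601 × 218 = 0.131 mM.

0.131 mM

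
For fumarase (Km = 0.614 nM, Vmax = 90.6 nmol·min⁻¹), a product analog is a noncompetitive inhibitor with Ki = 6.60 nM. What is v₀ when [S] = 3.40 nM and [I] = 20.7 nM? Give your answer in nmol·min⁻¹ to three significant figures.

18.6 nmol·min⁻¹

With α = 1 + [I]/Ki = 1 + 20.7/6.60 = 4.136, the noncompetitive rate law is v = (Vmax/α)·[S] / (Km + [S]).
v = (90.6/4.136)×3.40 / (0.614 + 3.40) = 74.47/4.014 = 18.6 nmol·min⁻¹.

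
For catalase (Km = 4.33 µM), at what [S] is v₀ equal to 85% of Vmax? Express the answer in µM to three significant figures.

24.5 µM

v/Vmax = [S]/(Km+[S]) = 0.85, so [S] = Km·0.85/(1 − 0.85) = 4.33 × 5.667.
[S] = 24.5 µM.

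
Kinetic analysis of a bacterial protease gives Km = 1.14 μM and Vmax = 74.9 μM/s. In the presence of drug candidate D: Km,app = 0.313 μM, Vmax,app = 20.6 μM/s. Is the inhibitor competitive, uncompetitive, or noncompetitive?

Both Km and Vmax decrease by the same factor (~3.64-fold) — characteristic of uncompetitive inhibition.

uncompetitive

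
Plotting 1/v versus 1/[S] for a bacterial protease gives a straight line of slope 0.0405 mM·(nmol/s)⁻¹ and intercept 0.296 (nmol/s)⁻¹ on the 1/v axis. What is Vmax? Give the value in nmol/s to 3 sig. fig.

3.38 nmol/s

The y-intercept of a Lineweaver–Burk plot equals 1/Vmax, so Vmax = 1/0.296 = 3.38 nmol/s.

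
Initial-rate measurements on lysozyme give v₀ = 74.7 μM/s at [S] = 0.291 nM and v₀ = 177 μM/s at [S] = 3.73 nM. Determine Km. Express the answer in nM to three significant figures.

From v = Vmax[S]/(Km+[S]), each point gives Vmax = v(Km+[S])/[S].
Equating: 74.7(Km+0.291)/0.291 = 177(Km+3.73)/3.73.
256.7·Km + 74.7 = 47.45·Km + 177, so (256.7 − 47.45)·Km = 177 − 74.7.
Km = 102.3/209.2 = 0.489 nM; then Vmax = 74.7(0.489+0.291)/0.291 = 200 μM/s.

0.489 nM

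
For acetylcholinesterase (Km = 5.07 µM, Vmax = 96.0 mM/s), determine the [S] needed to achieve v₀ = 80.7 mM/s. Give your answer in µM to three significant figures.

26.7 µM

The required fractional saturation is v/Vmax = 80.7/96.0 = 0.8406.
Then [S]/(Km+[S]) = 0.8406 ⇒ [S] = 5.07 × 0.8406/(1 − 0.8406) = 26.7 µM.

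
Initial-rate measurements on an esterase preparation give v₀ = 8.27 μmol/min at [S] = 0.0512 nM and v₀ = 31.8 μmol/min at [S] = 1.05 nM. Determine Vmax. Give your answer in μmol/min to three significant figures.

In reciprocal form, 1/v = (Km/Vmax)·(1/[S]) + 1/Vmax. The two points give (1/[S], 1/v) = (19.53, 0.1209) and (0.9524, 0.03145).
Slope = (0.1209 − 0.03145)/(19.53 − 0.9524) = 0.004816; intercept = 0.1209 − 0.004816×19.53 = 0.02686.
Vmax = 1/intercept = 37.2 μmol/min; Km = slope × Vmax = 0.004816 × 37.2 = 0.179 nM.

37.2 μmol/min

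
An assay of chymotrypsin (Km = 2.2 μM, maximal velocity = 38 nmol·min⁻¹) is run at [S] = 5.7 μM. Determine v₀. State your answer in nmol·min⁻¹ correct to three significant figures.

27.4 nmol·min⁻¹

[S]/(Km+[S]) = 5.7/7.900 = 0.7215, the fractional saturation.
v = 0.7215 × Vmax = 0.7215 × 38 = 27.4 nmol·min⁻¹.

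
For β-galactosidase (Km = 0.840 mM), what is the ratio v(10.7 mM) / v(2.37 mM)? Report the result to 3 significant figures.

Since Vmax cancels, v₂/v₁ = [S]₂(Km+[S]₁) / [S]₁(Km+[S]₂).
= 10.7×(0.840+2.37) / (2.37×(0.840+10.7)) = 34.35/27.35 = 1.26.

1.26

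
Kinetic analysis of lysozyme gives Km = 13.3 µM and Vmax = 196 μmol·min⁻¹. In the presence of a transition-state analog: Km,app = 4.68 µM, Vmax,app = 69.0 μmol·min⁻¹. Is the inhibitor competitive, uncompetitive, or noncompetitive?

Both Km and Vmax decrease by the same factor (~2.84-fold) — characteristic of uncompetitive inhibition.

uncompetitive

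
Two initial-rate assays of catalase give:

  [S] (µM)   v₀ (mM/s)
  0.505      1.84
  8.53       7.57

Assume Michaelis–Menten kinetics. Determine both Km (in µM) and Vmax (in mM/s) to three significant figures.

In reciprocal form, 1/v = (Km/Vmax)·(1/[S]) + 1/Vmax. The two points give (1/[S], 1/v) = (1.980, 0.5435) and (0.1172, 0.1321).
Slope = (0.5435 − 0.1321)/(1.980 − 0.1172) = 0.2208; intercept = 0.5435 − 0.2208×1.980 = 0.1062.
Vmax = 1/intercept = 9.42 mM/s; Km = slope × Vmax = 0.2208 × 9.42 = 2.08 µM.

Km = 2.08 µM; Vmax = 9.42 mM/s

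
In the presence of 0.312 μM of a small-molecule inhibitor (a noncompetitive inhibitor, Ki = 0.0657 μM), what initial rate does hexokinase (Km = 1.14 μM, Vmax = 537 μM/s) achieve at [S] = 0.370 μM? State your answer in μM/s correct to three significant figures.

22.9 μM/s

α = 1 + [I]/Ki = 1 + 0.312/0.0657 = 5.749.
For a noncompetitive inhibitor, Vmax is reduced to Vmax/α while Km is unchanged: Km,app = 1.14 μM, Vmax,app = 93.4 μM/s.
v = Vmax,app·[S]/(Km,app + [S]) = 93.4 × 0.370/(1.14 + 0.370) = 22.9 μM/s.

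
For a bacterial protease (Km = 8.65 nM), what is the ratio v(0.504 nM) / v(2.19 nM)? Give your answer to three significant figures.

The fractional saturations are [S]/(Km+[S]) = 2.19/10.84 = 0.2020 and 0.504/9.154 = 0.05506.
v₂/v₁ is just their ratio: 0.05506/0.2020 = 0.273.

0.273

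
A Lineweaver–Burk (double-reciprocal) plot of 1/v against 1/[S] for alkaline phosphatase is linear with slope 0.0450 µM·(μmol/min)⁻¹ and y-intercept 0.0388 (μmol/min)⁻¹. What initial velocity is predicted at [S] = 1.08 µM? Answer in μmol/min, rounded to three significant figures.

The y-intercept is 1/Vmax, so Vmax = 1/0.0388 = 25.8 μmol/min.
The slope is Km/Vmax, so Km = 0.0450 × 25.8 = 1.16 µM.
Then v = 25.8 × 1.08/(1.16 + 1.08) = 12.4 μmol/min.

12.4 μmol/min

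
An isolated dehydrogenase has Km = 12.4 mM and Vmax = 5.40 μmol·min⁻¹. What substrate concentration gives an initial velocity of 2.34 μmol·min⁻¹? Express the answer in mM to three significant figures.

The required fractional saturation is v/Vmax = 2.34/5.40 = 0.4333.
Then [S]/(Km+[S]) = 0.4333 ⇒ [S] = 12.4 × 0.4333/(1 − 0.4333) = 9.48 mM.

9.48 mM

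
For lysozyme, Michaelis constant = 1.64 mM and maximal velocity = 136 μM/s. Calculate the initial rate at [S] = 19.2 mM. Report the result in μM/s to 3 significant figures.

125 μM/s

[S]/(Km+[S]) = 19.2/20.84 = 0.9213, the fractional saturation.
v = 0.9213 × Vmax = 0.9213 × 136 = 125 μM/s.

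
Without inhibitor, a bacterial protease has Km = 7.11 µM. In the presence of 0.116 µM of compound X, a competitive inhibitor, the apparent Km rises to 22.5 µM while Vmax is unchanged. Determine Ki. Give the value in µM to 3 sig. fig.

0.0536 µM

Competitive: Km,app = α·Km with α = 1 + [I]/Ki.
α = Km,app/Km = 22.5/7.11 = 3.165.
Since α = 1 + [I]/Ki, [I]/Ki = 3.165 − 1 = 2.165 and Ki = 0.116/2.165 = 0.0536 µM.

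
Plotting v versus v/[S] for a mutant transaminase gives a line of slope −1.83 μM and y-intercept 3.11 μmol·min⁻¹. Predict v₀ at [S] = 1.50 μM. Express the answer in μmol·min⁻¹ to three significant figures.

1.40 μmol·min⁻¹

In the Eadie–Hofstee form v = Vmax − Km·(v/[S]), the slope is −Km and the intercept is Vmax, so Km = 1.83 μM and Vmax = 3.11 μmol·min⁻¹.
v = 3.11 × 1.50/(1.83 + 1.50) = 1.40 μmol·min⁻¹.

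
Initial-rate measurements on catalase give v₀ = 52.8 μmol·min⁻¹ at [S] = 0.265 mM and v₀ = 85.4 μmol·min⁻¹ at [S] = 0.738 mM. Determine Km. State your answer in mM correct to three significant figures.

0.390 mM

From v = Vmax[S]/(Km+[S]), each point gives Vmax = v(Km+[S])/[S].
Equating: 52.8(Km+0.265)/0.265 = 85.4(Km+0.738)/0.738.
199.2·Km + 52.8 = 115.7·Km + 85.4, so (199.2 − 115.7)·Km = 85.4 − 52.8.
Km = 32.60/83.53 = 0.390 mM; then Vmax = 52.8(0.390+0.265)/0.265 = 131 μmol·min⁻¹.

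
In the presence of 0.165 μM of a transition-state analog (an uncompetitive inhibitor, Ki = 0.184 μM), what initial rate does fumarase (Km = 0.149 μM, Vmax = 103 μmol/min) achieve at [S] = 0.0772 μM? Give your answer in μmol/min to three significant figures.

26.9 μmol/min

α = 1 + [I]/Ki = 1 + 0.165/0.184 = 1.897.
For an uncompetitive inhibitor, both parameters are divided by α, giving Vmax/α and Km/α: Km,app = 0.0786 μM, Vmax,app = 54.3 μmol/min.
v = Vmax,app·[S]/(Km,app + [S]) = 54.3 × 0.0772/(0.0786 + 0.0772) = 26.9 μmol/min.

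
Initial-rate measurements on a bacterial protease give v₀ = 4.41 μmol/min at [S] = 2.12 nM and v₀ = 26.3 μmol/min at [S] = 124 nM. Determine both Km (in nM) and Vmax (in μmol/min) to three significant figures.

From v = Vmax[S]/(Km+[S]), each point gives Vmax = v(Km+[S])/[S].
Equating: 4.41(Km+2.12)/2.12 = 26.3(Km+124)/124.
2.080·Km + 4.41 = 0.2121·Km + 26.3, so (2.080 − 0.2121)·Km = 26.3 − 4.41.
Km = 21.89/1.868 = 11.7 nM; then Vmax = 4.41(11.7+2.12)/2.12 = 28.8 μmol/min.

Km = 11.7 nM; Vmax = 28.8 μmol/min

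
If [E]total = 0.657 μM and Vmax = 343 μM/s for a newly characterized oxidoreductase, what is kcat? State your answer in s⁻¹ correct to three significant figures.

522 s⁻¹

kcat = Vmax/[E]total = 343 μM/s / 0.657 μM = 522 s⁻¹.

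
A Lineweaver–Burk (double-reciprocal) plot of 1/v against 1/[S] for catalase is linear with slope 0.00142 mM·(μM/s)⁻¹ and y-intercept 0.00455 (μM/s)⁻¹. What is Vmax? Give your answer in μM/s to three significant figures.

220 μM/s

The y-intercept of a Lineweaver–Burk plot equals 1/Vmax, so Vmax = 1/0.00455 = 220 μM/s.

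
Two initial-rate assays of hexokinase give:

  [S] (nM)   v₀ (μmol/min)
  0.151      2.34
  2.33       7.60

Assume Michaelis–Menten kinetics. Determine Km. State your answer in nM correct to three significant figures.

From v = Vmax[S]/(Km+[S]), each point gives Vmax = v(Km+[S])/[S].
Equating: 2.34(Km+0.151)/0.151 = 7.60(Km+2.33)/2.33.
15.50·Km + 2.34 = 3.262·Km + 7.60, so (15.50 − 3.262)·Km = 7.60 − 2.34.
Km = 5.260/12.23 = 0.430 nM; then Vmax = 2.34(0.430+0.151)/0.151 = 9.00 μmol/min.

0.430 nM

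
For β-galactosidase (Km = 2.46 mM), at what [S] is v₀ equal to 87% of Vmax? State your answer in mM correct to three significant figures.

16.5 mM

v/Vmax = [S]/(Km+[S]) = 0.87, so [S] = Km·0.87/(1 − 0.87) = 2.46 × 6.692.
[S] = 16.5 mM.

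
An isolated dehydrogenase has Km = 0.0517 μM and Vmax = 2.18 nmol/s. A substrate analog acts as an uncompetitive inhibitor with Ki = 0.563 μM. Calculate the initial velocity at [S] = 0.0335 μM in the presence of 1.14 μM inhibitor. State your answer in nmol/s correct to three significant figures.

α = 1 + [I]/Ki = 1 + 1.14/0.563 = 3.025.
For an uncompetitive inhibitor, both parameters are divided by α, giving Vmax/α and Km/α: Km,app = 0.0171 μM, Vmax,app = 0.721 nmol/s.
v = Vmax,app·[S]/(Km,app + [S]) = 0.721 × 0.0335/(0.0171 + 0.0335) = 0.477 nmol/s.

0.477 nmol/s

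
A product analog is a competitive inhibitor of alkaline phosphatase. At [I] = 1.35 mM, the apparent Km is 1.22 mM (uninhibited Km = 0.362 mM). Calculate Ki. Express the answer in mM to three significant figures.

Competitive: Km,app = α·Km with α = 1 + [I]/Ki.
α = Km,app/Km = 1.22/0.362 = 3.370.
Ki = [I]/(α − 1) = 1.35/2.370 = 0.570 mM.

0.570 mM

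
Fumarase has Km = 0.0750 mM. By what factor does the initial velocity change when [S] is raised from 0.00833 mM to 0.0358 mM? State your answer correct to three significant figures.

3.23

Since Vmax cancels, v₂/v₁ = [S]₂(Km+[S]₁) / [S]₁(Km+[S]₂).
= 0.0358×(0.0750+0.00833) / (0.00833×(0.0750+0.0358)) = 0.002983/0.0009230 = 3.23.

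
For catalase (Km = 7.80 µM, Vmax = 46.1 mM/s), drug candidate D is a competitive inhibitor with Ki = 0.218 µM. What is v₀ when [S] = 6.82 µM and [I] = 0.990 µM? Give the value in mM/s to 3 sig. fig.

With α = 1 + [I]/Ki = 1 + 0.990/0.218 = 5.541, the competitive rate law is v = Vmax[S] / (αKm + [S]).
v = 46.1×6.82 / (5.541×7.80 + 6.82) = 314.4/50.04 = 6.28 mM/s.

6.28 mM/s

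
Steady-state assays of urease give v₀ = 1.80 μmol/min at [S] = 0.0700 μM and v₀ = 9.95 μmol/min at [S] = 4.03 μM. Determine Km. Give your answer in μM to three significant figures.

In reciprocal form, 1/v = (Km/Vmax)·(1/[S]) + 1/Vmax. The two points give (1/[S], 1/v) = (14.29, 0.5556) and (0.2481, 0.1005).
Slope = (0.5556 − 0.1005)/(14.29 − 0.2481) = 0.03242; intercept = 0.5556 − 0.03242×14.29 = 0.09246.
Vmax = 1/intercept = 10.8 μmol/min; Km = slope × Vmax = 0.03242 × 10.8 = 0.351 μM.

0.351 μM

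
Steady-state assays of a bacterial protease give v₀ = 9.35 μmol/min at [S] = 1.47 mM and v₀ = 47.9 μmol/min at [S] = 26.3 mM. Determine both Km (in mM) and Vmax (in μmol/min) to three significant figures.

In reciprocal form, 1/v = (Km/Vmax)·(1/[S]) + 1/Vmax. The two points give (1/[S], 1/v) = (0.6803, 0.1070) and (0.03802, 0.02088).
Slope = (0.1070 − 0.02088)/(0.6803 − 0.03802) = 0.1340; intercept = 0.1070 − 0.1340×0.6803 = 0.01578.
Vmax = 1/intercept = 63.4 μmol/min; Km = slope × Vmax = 0.1340 × 63.4 = 8.49 mM.

Km = 8.49 mM; Vmax = 63.4 μmol/min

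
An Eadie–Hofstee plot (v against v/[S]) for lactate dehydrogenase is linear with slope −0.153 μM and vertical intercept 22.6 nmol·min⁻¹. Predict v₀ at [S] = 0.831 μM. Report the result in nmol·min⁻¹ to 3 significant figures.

In the Eadie–Hofstee form v = Vmax − Km·(v/[S]), the slope is −Km and the intercept is Vmax, so Km = 0.153 μM and Vmax = 22.6 nmol·min⁻¹.
v = 22.6 × 0.831/(0.153 + 0.831) = 19.1 nmol·min⁻¹.

19.1 nmol·min⁻¹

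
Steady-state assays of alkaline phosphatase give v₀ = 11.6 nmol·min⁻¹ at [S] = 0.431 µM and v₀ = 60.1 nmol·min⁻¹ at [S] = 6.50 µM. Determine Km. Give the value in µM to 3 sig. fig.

In reciprocal form, 1/v = (Km/Vmax)·(1/[S]) + 1/Vmax. The two points give (1/[S], 1/v) = (2.320, 0.08621) and (0.1538, 0.01664).
Slope = (0.08621 − 0.01664)/(2.320 − 0.1538) = 0.03211; intercept = 0.08621 − 0.03211×2.320 = 0.01170.
Vmax = 1/intercept = 85.5 nmol·min⁻¹; Km = slope × Vmax = 0.03211 × 85.5 = 2.75 µM.

2.75 µM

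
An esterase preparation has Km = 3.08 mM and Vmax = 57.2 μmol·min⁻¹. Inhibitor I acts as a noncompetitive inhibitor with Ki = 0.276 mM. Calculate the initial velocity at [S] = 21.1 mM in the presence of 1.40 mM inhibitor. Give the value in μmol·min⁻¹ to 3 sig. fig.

8.22 μmol·min⁻¹

α = 1 + [I]/Ki = 1 + 1.40/0.276 = 6.072.
For a noncompetitive inhibitor, Vmax is reduced to Vmax/α while Km is unchanged: Km,app = 3.08 mM, Vmax,app = 9.42 μmol·min⁻¹.
v = Vmax,app·[S]/(Km,app + [S]) = 9.42 × 21.1/(3.08 + 21.1) = 8.22 μmol·min⁻¹.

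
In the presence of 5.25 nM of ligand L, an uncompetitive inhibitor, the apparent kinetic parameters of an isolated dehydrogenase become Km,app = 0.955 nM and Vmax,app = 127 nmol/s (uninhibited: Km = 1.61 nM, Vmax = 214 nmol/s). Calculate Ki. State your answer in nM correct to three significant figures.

Uncompetitive: Vmax,app = Vmax/α (and Km,app = Km/α) with α = 1 + [I]/Ki.
α = Vmax/Vmax,app = 214/127 = 1.685.
Since α = 1 + [I]/Ki, [I]/Ki = 1.685 − 1 = 0.6850 and Ki = 5.25/0.6850 = 7.66 nM.

7.66 nM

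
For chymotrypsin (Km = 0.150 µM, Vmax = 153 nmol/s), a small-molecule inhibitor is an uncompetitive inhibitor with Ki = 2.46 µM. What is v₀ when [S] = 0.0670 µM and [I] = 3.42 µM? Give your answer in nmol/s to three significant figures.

33.1 nmol/s

With α = 1 + [I]/Ki = 1 + 3.42/2.46 = 2.390, the uncompetitive rate law is v = (Vmax/α)·[S] / (Km/α + [S]).
v = (153/2.390)×0.0670 / (0.150/2.390 + 0.0670) = 4.289/0.1298 = 33.1 nmol/s.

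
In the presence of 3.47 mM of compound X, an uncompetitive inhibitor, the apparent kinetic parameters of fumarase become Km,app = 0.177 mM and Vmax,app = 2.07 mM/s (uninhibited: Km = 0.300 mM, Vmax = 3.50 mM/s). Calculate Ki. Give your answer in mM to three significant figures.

Uncompetitive: Vmax,app = Vmax/α (and Km,app = Km/α) with α = 1 + [I]/Ki.
α = Vmax/Vmax,app = 3.50/2.07 = 1.691.
Ki = [I]/(α − 1) = 3.47/0.6908 = 5.02 mM.

5.02 mM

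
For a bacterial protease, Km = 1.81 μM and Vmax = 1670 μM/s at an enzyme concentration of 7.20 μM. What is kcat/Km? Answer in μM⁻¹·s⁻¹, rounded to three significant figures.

128 μM⁻¹·s⁻¹

kcat = Vmax/[E]total = 1670/7.20 = 232 s⁻¹.
kcat/Km = 232/1.81 = 128 μM⁻¹·s⁻¹.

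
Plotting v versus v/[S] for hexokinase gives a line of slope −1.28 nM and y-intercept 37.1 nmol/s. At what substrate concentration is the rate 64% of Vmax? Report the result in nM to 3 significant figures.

2.28 nM

The Eadie–Hofstee slope gives Km = 1.28 nM (slope = −Km).
v/Vmax = [S]/(Km+[S]) = 0.64 ⇒ [S] = Km·0.64/(1−0.64) = 1.28 × 1.778 = 2.28 nM.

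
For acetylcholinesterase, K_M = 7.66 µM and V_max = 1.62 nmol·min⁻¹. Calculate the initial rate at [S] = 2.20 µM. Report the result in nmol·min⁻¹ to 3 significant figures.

0.361 nmol·min⁻¹

[S]/(Km+[S]) = 2.20/9.860 = 0.2231, the fractional saturation.
v = 0.2231 × Vmax = 0.2231 × 1.62 = 0.361 nmol·min⁻¹.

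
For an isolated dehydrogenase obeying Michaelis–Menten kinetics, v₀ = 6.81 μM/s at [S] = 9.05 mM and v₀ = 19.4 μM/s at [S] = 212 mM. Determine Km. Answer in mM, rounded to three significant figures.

In reciprocal form, 1/v = (Km/Vmax)·(1/[S]) + 1/Vmax. The two points give (1/[S], 1/v) = (0.1105, 0.1468) and (0.004717, 0.05155).
Slope = (0.1468 − 0.05155)/(0.1105 − 0.004717) = 0.9009; intercept = 0.1468 − 0.9009×0.1105 = 0.04730.
Vmax = 1/intercept = 21.1 μM/s; Km = slope × Vmax = 0.9009 × 21.1 = 19.0 mM.

19.0 mM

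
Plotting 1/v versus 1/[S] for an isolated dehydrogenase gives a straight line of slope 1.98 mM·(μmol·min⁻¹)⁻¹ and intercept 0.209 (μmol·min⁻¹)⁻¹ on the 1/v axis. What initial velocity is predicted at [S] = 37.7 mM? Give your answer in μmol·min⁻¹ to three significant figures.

3.82 μmol·min⁻¹

The y-intercept is 1/Vmax, so Vmax = 1/0.209 = 4.78 μmol·min⁻¹.
The slope is Km/Vmax, so Km = 1.98 × 4.78 = 9.47 mM.
Then v = 4.78 × 37.7/(9.47 + 37.7) = 3.82 μmol·min⁻¹.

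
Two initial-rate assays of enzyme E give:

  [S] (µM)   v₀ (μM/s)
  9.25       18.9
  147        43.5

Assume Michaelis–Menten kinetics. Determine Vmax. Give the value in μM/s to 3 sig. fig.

From v = Vmax[S]/(Km+[S]), each point gives Vmax = v(Km+[S])/[S].
Equating: 18.9(Km+9.25)/9.25 = 43.5(Km+147)/147.
2.043·Km + 18.9 = 0.2959·Km + 43.5, so (2.043 − 0.2959)·Km = 43.5 − 18.9.
Km = 24.60/1.747 = 14.1 µM; then Vmax = 18.9(14.1+9.25)/9.25 = 47.7 μM/s.

47.7 μM/s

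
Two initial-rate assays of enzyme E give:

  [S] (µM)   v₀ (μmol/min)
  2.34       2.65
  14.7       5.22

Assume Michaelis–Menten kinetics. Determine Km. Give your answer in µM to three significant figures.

3.31 µM

From v = Vmax[S]/(Km+[S]), each point gives Vmax = v(Km+[S])/[S].
Equating: 2.65(Km+2.34)/2.34 = 5.22(Km+14.7)/14.7.
1.132·Km + 2.65 = 0.3551·Km + 5.22, so (1.132 − 0.3551)·Km = 5.22 − 2.65.
Km = 2.570/0.7774 = 3.31 µM; then Vmax = 2.65(3.31+2.34)/2.34 = 6.39 μmol/min.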